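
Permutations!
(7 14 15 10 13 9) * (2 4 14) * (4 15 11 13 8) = (2 15 10 8 4 14 11 13 9 7) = [0, 1, 15, 3, 14, 5, 6, 2, 4, 7, 8, 13, 12, 9, 11, 10]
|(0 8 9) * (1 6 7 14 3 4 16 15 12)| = 9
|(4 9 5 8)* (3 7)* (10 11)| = 4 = |(3 7)(4 9 5 8)(10 11)|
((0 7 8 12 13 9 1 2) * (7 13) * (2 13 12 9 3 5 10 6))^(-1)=(0 2 6 10 5 3 13 1 9 8 7 12)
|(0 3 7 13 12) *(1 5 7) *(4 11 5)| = |(0 3 1 4 11 5 7 13 12)| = 9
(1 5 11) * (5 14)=(1 14 5 11)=[0, 14, 2, 3, 4, 11, 6, 7, 8, 9, 10, 1, 12, 13, 5]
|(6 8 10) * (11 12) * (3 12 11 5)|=3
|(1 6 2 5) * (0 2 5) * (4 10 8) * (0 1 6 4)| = 6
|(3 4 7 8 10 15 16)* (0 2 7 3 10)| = |(0 2 7 8)(3 4)(10 15 16)| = 12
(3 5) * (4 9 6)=[0, 1, 2, 5, 9, 3, 4, 7, 8, 6]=(3 5)(4 9 6)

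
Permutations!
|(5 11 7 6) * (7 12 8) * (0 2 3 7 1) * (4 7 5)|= 24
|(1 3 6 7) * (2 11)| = 4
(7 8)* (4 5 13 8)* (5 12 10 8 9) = (4 12 10 8 7)(5 13 9) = [0, 1, 2, 3, 12, 13, 6, 4, 7, 5, 8, 11, 10, 9]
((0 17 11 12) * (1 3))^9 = (0 17 11 12)(1 3)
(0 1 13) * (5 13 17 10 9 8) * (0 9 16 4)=(0 1 17 10 16 4)(5 13 9 8)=[1, 17, 2, 3, 0, 13, 6, 7, 5, 8, 16, 11, 12, 9, 14, 15, 4, 10]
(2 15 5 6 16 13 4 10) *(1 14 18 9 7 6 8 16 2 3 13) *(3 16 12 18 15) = [0, 14, 3, 13, 10, 8, 2, 6, 12, 7, 16, 11, 18, 4, 15, 5, 1, 17, 9] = (1 14 15 5 8 12 18 9 7 6 2 3 13 4 10 16)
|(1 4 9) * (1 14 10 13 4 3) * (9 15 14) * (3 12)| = 15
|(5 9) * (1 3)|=2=|(1 3)(5 9)|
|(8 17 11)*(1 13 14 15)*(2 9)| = 12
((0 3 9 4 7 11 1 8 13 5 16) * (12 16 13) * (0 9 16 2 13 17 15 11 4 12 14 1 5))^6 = (0 13 2 12 9 16 3)(5 15)(11 17)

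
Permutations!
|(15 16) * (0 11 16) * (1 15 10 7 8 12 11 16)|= |(0 16 10 7 8 12 11 1 15)|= 9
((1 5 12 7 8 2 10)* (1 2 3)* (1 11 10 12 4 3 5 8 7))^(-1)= (1 12 2 10 11 3 4 5 8)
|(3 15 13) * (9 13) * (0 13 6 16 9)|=12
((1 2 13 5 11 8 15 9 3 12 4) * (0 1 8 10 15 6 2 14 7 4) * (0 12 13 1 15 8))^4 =((0 15 9 3 13 5 11 10 8 6 2 1 14 7 4))^4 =(0 13 8 14 15 5 6 7 9 11 2 4 3 10 1)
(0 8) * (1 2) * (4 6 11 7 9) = [8, 2, 1, 3, 6, 5, 11, 9, 0, 4, 10, 7] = (0 8)(1 2)(4 6 11 7 9)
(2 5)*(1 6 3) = [0, 6, 5, 1, 4, 2, 3] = (1 6 3)(2 5)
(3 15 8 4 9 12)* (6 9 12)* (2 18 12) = (2 18 12 3 15 8 4)(6 9) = [0, 1, 18, 15, 2, 5, 9, 7, 4, 6, 10, 11, 3, 13, 14, 8, 16, 17, 12]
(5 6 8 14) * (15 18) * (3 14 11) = (3 14 5 6 8 11)(15 18) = [0, 1, 2, 14, 4, 6, 8, 7, 11, 9, 10, 3, 12, 13, 5, 18, 16, 17, 15]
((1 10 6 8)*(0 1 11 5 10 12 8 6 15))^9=(0 1 12 8 11 5 10 15)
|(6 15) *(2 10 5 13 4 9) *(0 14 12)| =|(0 14 12)(2 10 5 13 4 9)(6 15)| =6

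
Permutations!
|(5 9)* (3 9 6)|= 4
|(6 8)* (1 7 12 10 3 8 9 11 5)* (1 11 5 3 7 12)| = 12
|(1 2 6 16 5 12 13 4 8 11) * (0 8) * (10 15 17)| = 33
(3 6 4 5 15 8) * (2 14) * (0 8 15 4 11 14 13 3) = (15)(0 8)(2 13 3 6 11 14)(4 5) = [8, 1, 13, 6, 5, 4, 11, 7, 0, 9, 10, 14, 12, 3, 2, 15]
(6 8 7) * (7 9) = (6 8 9 7) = [0, 1, 2, 3, 4, 5, 8, 6, 9, 7]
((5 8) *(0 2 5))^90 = ((0 2 5 8))^90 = (0 5)(2 8)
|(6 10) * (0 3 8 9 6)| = |(0 3 8 9 6 10)| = 6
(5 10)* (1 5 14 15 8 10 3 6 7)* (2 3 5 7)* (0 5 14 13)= [5, 7, 3, 6, 4, 14, 2, 1, 10, 9, 13, 11, 12, 0, 15, 8]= (0 5 14 15 8 10 13)(1 7)(2 3 6)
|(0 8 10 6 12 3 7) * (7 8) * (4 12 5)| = |(0 7)(3 8 10 6 5 4 12)| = 14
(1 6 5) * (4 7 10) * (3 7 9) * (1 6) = (3 7 10 4 9)(5 6) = [0, 1, 2, 7, 9, 6, 5, 10, 8, 3, 4]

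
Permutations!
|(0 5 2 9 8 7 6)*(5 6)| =|(0 6)(2 9 8 7 5)| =10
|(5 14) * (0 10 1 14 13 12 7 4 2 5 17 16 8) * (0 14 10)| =12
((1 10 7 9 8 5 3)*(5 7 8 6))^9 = (1 10 8 7 9 6 5 3)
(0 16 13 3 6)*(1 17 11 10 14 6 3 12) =(0 16 13 12 1 17 11 10 14 6) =[16, 17, 2, 3, 4, 5, 0, 7, 8, 9, 14, 10, 1, 12, 6, 15, 13, 11]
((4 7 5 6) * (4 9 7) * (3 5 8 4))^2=(3 6 7 4 5 9 8)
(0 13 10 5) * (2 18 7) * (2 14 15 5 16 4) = (0 13 10 16 4 2 18 7 14 15 5) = [13, 1, 18, 3, 2, 0, 6, 14, 8, 9, 16, 11, 12, 10, 15, 5, 4, 17, 7]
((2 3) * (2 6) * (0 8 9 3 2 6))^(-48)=(9)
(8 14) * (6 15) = (6 15)(8 14) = [0, 1, 2, 3, 4, 5, 15, 7, 14, 9, 10, 11, 12, 13, 8, 6]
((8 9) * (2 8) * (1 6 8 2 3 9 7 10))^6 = (1 6 8 7 10)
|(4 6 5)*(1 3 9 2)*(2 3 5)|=|(1 5 4 6 2)(3 9)|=10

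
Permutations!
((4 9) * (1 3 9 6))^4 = (1 6 4 9 3) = ((1 3 9 4 6))^4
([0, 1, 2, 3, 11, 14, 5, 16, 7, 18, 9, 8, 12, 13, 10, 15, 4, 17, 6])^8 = (4 7 11 16 8)(5 10 18)(6 14 9)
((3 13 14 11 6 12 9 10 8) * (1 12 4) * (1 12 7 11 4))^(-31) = ((1 7 11 6)(3 13 14 4 12 9 10 8))^(-31) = (1 7 11 6)(3 13 14 4 12 9 10 8)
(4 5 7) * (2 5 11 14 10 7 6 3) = (2 5 6 3)(4 11 14 10 7) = [0, 1, 5, 2, 11, 6, 3, 4, 8, 9, 7, 14, 12, 13, 10]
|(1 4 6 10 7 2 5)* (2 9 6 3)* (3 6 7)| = |(1 4 6 10 3 2 5)(7 9)| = 14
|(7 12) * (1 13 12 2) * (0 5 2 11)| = |(0 5 2 1 13 12 7 11)| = 8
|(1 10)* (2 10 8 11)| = 5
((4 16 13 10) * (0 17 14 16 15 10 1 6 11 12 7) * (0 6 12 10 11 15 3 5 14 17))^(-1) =((17)(1 12 7 6 15 11 10 4 3 5 14 16 13))^(-1) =(17)(1 13 16 14 5 3 4 10 11 15 6 7 12)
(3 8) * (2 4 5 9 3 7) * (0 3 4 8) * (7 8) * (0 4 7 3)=(2 3 4 5 9 7)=[0, 1, 3, 4, 5, 9, 6, 2, 8, 7]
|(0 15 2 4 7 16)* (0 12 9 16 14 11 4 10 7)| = 24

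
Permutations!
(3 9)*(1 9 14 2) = [0, 9, 1, 14, 4, 5, 6, 7, 8, 3, 10, 11, 12, 13, 2] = (1 9 3 14 2)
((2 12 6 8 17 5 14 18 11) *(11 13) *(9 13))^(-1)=((2 12 6 8 17 5 14 18 9 13 11))^(-1)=(2 11 13 9 18 14 5 17 8 6 12)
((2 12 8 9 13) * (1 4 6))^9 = (2 13 9 8 12)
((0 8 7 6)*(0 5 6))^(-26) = (0 8 7)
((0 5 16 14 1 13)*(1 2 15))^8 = (16)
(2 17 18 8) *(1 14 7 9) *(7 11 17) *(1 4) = [0, 14, 7, 3, 1, 5, 6, 9, 2, 4, 10, 17, 12, 13, 11, 15, 16, 18, 8] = (1 14 11 17 18 8 2 7 9 4)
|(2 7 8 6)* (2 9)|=5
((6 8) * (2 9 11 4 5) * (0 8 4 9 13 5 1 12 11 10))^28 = ((0 8 6 4 1 12 11 9 10)(2 13 5))^28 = (0 8 6 4 1 12 11 9 10)(2 13 5)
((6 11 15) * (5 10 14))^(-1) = (5 14 10)(6 15 11)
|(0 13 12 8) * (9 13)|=|(0 9 13 12 8)|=5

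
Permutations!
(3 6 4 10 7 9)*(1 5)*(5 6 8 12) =(1 6 4 10 7 9 3 8 12 5) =[0, 6, 2, 8, 10, 1, 4, 9, 12, 3, 7, 11, 5]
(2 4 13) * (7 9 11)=(2 4 13)(7 9 11)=[0, 1, 4, 3, 13, 5, 6, 9, 8, 11, 10, 7, 12, 2]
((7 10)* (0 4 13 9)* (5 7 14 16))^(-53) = ((0 4 13 9)(5 7 10 14 16))^(-53) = (0 9 13 4)(5 10 16 7 14)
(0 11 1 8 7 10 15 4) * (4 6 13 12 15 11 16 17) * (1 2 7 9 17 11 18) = [16, 8, 7, 3, 0, 5, 13, 10, 9, 17, 18, 2, 15, 12, 14, 6, 11, 4, 1] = (0 16 11 2 7 10 18 1 8 9 17 4)(6 13 12 15)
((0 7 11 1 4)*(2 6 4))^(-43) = (0 4 6 2 1 11 7)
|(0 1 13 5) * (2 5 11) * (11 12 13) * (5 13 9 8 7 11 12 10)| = |(0 1 12 9 8 7 11 2 13 10 5)| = 11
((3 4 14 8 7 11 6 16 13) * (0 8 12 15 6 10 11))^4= (0 8 7)(3 15)(4 6)(12 13)(14 16)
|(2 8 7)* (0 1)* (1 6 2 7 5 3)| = |(0 6 2 8 5 3 1)| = 7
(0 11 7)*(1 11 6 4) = [6, 11, 2, 3, 1, 5, 4, 0, 8, 9, 10, 7] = (0 6 4 1 11 7)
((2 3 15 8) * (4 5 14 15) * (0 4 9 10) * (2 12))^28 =(0 12 4 2 5 3 14 9 15 10 8)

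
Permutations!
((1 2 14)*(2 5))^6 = (1 2)(5 14)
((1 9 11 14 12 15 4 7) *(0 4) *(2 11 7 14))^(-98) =((0 4 14 12 15)(1 9 7)(2 11))^(-98) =(0 14 15 4 12)(1 9 7)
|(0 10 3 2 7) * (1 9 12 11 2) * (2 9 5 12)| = |(0 10 3 1 5 12 11 9 2 7)| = 10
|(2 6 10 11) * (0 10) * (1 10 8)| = |(0 8 1 10 11 2 6)| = 7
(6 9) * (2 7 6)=[0, 1, 7, 3, 4, 5, 9, 6, 8, 2]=(2 7 6 9)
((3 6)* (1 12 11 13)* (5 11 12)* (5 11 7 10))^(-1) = (1 13 11)(3 6)(5 10 7)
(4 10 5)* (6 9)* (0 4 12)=[4, 1, 2, 3, 10, 12, 9, 7, 8, 6, 5, 11, 0]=(0 4 10 5 12)(6 9)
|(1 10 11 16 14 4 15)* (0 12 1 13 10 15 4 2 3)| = 11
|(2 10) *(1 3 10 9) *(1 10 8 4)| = 12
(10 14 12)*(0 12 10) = [12, 1, 2, 3, 4, 5, 6, 7, 8, 9, 14, 11, 0, 13, 10] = (0 12)(10 14)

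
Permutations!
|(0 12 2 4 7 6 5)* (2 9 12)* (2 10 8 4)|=|(0 10 8 4 7 6 5)(9 12)|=14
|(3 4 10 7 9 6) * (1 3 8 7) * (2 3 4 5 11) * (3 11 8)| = 6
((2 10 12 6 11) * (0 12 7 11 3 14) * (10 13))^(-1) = (0 14 3 6 12)(2 11 7 10 13)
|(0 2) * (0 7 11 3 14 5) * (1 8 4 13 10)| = 35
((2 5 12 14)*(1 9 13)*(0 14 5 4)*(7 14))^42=(0 14 4 7 2)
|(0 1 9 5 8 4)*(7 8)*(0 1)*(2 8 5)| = 10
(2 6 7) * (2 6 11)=(2 11)(6 7)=[0, 1, 11, 3, 4, 5, 7, 6, 8, 9, 10, 2]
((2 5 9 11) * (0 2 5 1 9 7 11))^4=((0 2 1 9)(5 7 11))^4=(5 7 11)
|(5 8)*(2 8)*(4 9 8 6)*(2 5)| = |(2 6 4 9 8)| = 5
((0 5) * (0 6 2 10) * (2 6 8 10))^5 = (0 5 8 10)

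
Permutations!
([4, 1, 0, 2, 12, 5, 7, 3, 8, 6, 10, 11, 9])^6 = [3, 1, 7, 6, 2, 5, 12, 9, 8, 4, 10, 11, 0]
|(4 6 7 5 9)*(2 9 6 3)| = 12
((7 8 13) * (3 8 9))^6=(3 8 13 7 9)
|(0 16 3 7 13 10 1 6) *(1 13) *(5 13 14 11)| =30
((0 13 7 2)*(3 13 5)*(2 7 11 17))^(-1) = (0 2 17 11 13 3 5)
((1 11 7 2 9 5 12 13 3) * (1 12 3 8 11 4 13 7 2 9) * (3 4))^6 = (1 4 3 13 12 8 7 11 9 2 5)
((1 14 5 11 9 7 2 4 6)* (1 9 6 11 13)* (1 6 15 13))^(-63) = (2 4 11 15 13 6 9 7)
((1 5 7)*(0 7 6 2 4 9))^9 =((0 7 1 5 6 2 4 9))^9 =(0 7 1 5 6 2 4 9)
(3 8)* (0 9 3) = (0 9 3 8) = [9, 1, 2, 8, 4, 5, 6, 7, 0, 3]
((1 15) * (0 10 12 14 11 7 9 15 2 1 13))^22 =(0 11 13 14 15 12 9 10 7) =((0 10 12 14 11 7 9 15 13)(1 2))^22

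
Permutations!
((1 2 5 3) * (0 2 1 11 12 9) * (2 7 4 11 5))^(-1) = ((0 7 4 11 12 9)(3 5))^(-1) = (0 9 12 11 4 7)(3 5)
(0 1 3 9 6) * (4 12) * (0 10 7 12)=(0 1 3 9 6 10 7 12 4)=[1, 3, 2, 9, 0, 5, 10, 12, 8, 6, 7, 11, 4]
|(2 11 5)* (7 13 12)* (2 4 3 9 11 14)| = |(2 14)(3 9 11 5 4)(7 13 12)| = 30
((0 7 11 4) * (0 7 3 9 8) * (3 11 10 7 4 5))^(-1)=(0 8 9 3 5 11)(7 10)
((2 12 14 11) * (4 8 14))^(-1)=(2 11 14 8 4 12)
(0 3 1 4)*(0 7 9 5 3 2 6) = (0 2 6)(1 4 7 9 5 3) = [2, 4, 6, 1, 7, 3, 0, 9, 8, 5]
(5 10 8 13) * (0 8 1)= (0 8 13 5 10 1)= [8, 0, 2, 3, 4, 10, 6, 7, 13, 9, 1, 11, 12, 5]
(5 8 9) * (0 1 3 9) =[1, 3, 2, 9, 4, 8, 6, 7, 0, 5] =(0 1 3 9 5 8)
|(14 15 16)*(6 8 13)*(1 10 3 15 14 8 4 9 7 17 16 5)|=|(1 10 3 15 5)(4 9 7 17 16 8 13 6)|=40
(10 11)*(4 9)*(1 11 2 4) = [0, 11, 4, 3, 9, 5, 6, 7, 8, 1, 2, 10] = (1 11 10 2 4 9)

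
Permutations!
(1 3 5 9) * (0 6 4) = [6, 3, 2, 5, 0, 9, 4, 7, 8, 1] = (0 6 4)(1 3 5 9)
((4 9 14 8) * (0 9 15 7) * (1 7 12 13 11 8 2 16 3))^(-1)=((0 9 14 2 16 3 1 7)(4 15 12 13 11 8))^(-1)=(0 7 1 3 16 2 14 9)(4 8 11 13 12 15)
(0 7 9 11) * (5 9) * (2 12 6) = [7, 1, 12, 3, 4, 9, 2, 5, 8, 11, 10, 0, 6] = (0 7 5 9 11)(2 12 6)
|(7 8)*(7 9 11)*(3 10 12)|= |(3 10 12)(7 8 9 11)|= 12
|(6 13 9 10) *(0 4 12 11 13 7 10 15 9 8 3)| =42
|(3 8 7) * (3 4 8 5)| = 6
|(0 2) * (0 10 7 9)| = |(0 2 10 7 9)| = 5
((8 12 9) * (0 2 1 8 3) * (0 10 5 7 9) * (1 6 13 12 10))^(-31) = ((0 2 6 13 12)(1 8 10 5 7 9 3))^(-31) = (0 12 13 6 2)(1 7 8 9 10 3 5)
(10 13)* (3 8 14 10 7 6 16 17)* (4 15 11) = (3 8 14 10 13 7 6 16 17)(4 15 11) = [0, 1, 2, 8, 15, 5, 16, 6, 14, 9, 13, 4, 12, 7, 10, 11, 17, 3]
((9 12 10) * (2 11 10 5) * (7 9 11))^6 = ((2 7 9 12 5)(10 11))^6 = (2 7 9 12 5)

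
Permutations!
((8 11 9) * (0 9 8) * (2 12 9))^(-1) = (0 9 12 2)(8 11)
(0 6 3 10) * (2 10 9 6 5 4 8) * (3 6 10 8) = (0 5 4 3 9 10)(2 8) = [5, 1, 8, 9, 3, 4, 6, 7, 2, 10, 0]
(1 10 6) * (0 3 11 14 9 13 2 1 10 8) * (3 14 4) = [14, 8, 1, 11, 3, 5, 10, 7, 0, 13, 6, 4, 12, 2, 9] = (0 14 9 13 2 1 8)(3 11 4)(6 10)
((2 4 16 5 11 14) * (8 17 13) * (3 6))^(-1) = (2 14 11 5 16 4)(3 6)(8 13 17)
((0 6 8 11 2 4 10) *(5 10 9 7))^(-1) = (0 10 5 7 9 4 2 11 8 6)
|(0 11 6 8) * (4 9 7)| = |(0 11 6 8)(4 9 7)| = 12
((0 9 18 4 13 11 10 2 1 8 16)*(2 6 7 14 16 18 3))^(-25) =((0 9 3 2 1 8 18 4 13 11 10 6 7 14 16))^(-25) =(0 8 10)(1 11 16)(2 13 14)(3 4 7)(6 9 18)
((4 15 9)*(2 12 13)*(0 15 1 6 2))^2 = ((0 15 9 4 1 6 2 12 13))^2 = (0 9 1 2 13 15 4 6 12)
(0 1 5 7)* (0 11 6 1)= (1 5 7 11 6)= [0, 5, 2, 3, 4, 7, 1, 11, 8, 9, 10, 6]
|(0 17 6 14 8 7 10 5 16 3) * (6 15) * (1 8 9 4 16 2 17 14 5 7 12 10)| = 30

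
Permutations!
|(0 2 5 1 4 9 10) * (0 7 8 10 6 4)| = |(0 2 5 1)(4 9 6)(7 8 10)| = 12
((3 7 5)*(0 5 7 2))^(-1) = (7)(0 2 3 5)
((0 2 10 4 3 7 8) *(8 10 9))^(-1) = (0 8 9 2)(3 4 10 7)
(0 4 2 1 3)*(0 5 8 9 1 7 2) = (0 4)(1 3 5 8 9)(2 7) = [4, 3, 7, 5, 0, 8, 6, 2, 9, 1]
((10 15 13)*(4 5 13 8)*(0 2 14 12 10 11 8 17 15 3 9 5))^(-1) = (0 4 8 11 13 5 9 3 10 12 14 2)(15 17)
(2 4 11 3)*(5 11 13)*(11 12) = (2 4 13 5 12 11 3) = [0, 1, 4, 2, 13, 12, 6, 7, 8, 9, 10, 3, 11, 5]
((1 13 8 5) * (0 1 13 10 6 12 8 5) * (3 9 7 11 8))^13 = ((0 1 10 6 12 3 9 7 11 8)(5 13))^13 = (0 6 9 8 10 3 11 1 12 7)(5 13)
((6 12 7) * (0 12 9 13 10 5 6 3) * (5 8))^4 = ((0 12 7 3)(5 6 9 13 10 8))^4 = (5 10 9)(6 8 13)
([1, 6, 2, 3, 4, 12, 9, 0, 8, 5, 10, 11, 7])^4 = [5, 12, 2, 3, 4, 1, 7, 9, 8, 0, 10, 11, 6]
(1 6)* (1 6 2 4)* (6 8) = (1 2 4)(6 8) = [0, 2, 4, 3, 1, 5, 8, 7, 6]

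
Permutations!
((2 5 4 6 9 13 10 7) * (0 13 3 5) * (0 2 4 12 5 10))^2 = ((0 13)(3 10 7 4 6 9)(5 12))^2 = (13)(3 7 6)(4 9 10)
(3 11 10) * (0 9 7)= (0 9 7)(3 11 10)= [9, 1, 2, 11, 4, 5, 6, 0, 8, 7, 3, 10]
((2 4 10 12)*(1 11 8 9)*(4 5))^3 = (1 9 8 11)(2 10 5 12 4) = ((1 11 8 9)(2 5 4 10 12))^3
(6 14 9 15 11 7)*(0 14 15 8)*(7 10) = [14, 1, 2, 3, 4, 5, 15, 6, 0, 8, 7, 10, 12, 13, 9, 11] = (0 14 9 8)(6 15 11 10 7)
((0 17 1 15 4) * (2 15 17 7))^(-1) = (0 4 15 2 7)(1 17)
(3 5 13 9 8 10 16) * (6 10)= (3 5 13 9 8 6 10 16)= [0, 1, 2, 5, 4, 13, 10, 7, 6, 8, 16, 11, 12, 9, 14, 15, 3]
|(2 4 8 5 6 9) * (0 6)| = 7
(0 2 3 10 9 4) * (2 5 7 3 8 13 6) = [5, 1, 8, 10, 0, 7, 2, 3, 13, 4, 9, 11, 12, 6] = (0 5 7 3 10 9 4)(2 8 13 6)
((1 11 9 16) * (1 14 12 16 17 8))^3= ((1 11 9 17 8)(12 16 14))^3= (1 17 11 8 9)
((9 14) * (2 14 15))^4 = (15)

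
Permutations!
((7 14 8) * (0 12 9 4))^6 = (14)(0 9)(4 12)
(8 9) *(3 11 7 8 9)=(3 11 7 8)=[0, 1, 2, 11, 4, 5, 6, 8, 3, 9, 10, 7]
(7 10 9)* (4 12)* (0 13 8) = (0 13 8)(4 12)(7 10 9) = [13, 1, 2, 3, 12, 5, 6, 10, 0, 7, 9, 11, 4, 8]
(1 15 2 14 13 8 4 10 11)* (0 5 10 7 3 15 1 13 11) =(0 5 10)(2 14 11 13 8 4 7 3 15) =[5, 1, 14, 15, 7, 10, 6, 3, 4, 9, 0, 13, 12, 8, 11, 2]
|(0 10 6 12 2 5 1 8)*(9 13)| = 8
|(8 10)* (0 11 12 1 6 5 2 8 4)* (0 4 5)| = 20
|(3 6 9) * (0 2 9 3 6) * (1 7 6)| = |(0 2 9 1 7 6 3)| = 7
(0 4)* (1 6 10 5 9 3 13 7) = (0 4)(1 6 10 5 9 3 13 7) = [4, 6, 2, 13, 0, 9, 10, 1, 8, 3, 5, 11, 12, 7]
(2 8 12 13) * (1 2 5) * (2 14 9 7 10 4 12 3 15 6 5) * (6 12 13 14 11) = (1 11 6 5)(2 8 3 15 12 14 9 7 10 4 13) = [0, 11, 8, 15, 13, 1, 5, 10, 3, 7, 4, 6, 14, 2, 9, 12]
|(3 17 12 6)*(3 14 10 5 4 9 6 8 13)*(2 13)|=6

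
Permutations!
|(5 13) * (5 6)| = 3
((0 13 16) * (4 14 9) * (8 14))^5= ((0 13 16)(4 8 14 9))^5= (0 16 13)(4 8 14 9)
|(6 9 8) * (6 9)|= |(8 9)|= 2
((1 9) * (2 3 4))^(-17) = (1 9)(2 3 4)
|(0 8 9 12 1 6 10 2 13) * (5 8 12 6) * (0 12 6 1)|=|(0 6 10 2 13 12)(1 5 8 9)|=12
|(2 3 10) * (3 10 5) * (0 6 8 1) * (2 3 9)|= |(0 6 8 1)(2 10 3 5 9)|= 20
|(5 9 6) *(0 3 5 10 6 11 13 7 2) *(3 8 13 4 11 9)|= 10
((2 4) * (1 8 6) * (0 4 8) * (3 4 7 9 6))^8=(0 6 7 1 9)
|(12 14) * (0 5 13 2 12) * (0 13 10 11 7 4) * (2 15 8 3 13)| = 12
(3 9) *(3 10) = (3 9 10) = [0, 1, 2, 9, 4, 5, 6, 7, 8, 10, 3]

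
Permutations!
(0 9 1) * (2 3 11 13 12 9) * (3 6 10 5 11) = (0 2 6 10 5 11 13 12 9 1) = [2, 0, 6, 3, 4, 11, 10, 7, 8, 1, 5, 13, 9, 12]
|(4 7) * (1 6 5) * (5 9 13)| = |(1 6 9 13 5)(4 7)| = 10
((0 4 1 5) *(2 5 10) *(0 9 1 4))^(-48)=(1 2 9 10 5)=((1 10 2 5 9))^(-48)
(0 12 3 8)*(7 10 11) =(0 12 3 8)(7 10 11) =[12, 1, 2, 8, 4, 5, 6, 10, 0, 9, 11, 7, 3]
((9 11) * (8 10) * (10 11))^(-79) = ((8 11 9 10))^(-79) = (8 11 9 10)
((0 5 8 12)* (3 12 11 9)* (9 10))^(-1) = ((0 5 8 11 10 9 3 12))^(-1) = (0 12 3 9 10 11 8 5)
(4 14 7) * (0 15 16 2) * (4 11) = (0 15 16 2)(4 14 7 11) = [15, 1, 0, 3, 14, 5, 6, 11, 8, 9, 10, 4, 12, 13, 7, 16, 2]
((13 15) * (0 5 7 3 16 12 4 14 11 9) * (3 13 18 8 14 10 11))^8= (0 3 5 16 7 12 13 4 15 10 18 11 8 9 14)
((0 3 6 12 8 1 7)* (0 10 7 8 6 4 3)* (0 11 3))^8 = ((0 11 3 4)(1 8)(6 12)(7 10))^8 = (12)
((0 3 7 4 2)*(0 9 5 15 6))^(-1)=((0 3 7 4 2 9 5 15 6))^(-1)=(0 6 15 5 9 2 4 7 3)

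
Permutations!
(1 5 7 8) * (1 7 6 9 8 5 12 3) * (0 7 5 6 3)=(0 7 6 9 8 5 3 1 12)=[7, 12, 2, 1, 4, 3, 9, 6, 5, 8, 10, 11, 0]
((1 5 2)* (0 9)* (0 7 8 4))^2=((0 9 7 8 4)(1 5 2))^2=(0 7 4 9 8)(1 2 5)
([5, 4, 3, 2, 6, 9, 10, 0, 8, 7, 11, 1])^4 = (1 11 10 6 4)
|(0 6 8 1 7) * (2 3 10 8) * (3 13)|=9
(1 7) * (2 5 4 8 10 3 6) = (1 7)(2 5 4 8 10 3 6) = [0, 7, 5, 6, 8, 4, 2, 1, 10, 9, 3]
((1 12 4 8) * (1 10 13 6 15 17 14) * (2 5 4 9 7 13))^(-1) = (1 14 17 15 6 13 7 9 12)(2 10 8 4 5)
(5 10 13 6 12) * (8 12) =(5 10 13 6 8 12) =[0, 1, 2, 3, 4, 10, 8, 7, 12, 9, 13, 11, 5, 6]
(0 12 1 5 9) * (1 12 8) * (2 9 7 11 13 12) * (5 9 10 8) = (0 5 7 11 13 12 2 10 8 1 9) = [5, 9, 10, 3, 4, 7, 6, 11, 1, 0, 8, 13, 2, 12]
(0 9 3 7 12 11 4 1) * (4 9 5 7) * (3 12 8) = [5, 0, 2, 4, 1, 7, 6, 8, 3, 12, 10, 9, 11] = (0 5 7 8 3 4 1)(9 12 11)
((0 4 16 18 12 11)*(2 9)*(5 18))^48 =(0 11 12 18 5 16 4)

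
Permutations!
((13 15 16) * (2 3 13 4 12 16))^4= (4 12 16)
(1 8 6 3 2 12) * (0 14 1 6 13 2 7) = (0 14 1 8 13 2 12 6 3 7) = [14, 8, 12, 7, 4, 5, 3, 0, 13, 9, 10, 11, 6, 2, 1]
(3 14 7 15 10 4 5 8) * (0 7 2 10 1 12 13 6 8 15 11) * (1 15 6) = (15)(0 7 11)(1 12 13)(2 10 4 5 6 8 3 14) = [7, 12, 10, 14, 5, 6, 8, 11, 3, 9, 4, 0, 13, 1, 2, 15]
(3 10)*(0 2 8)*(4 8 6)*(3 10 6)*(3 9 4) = [2, 1, 9, 6, 8, 5, 3, 7, 0, 4, 10] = (10)(0 2 9 4 8)(3 6)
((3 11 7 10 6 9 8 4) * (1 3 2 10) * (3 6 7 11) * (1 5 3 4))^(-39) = (11)(1 6 9 8)(2 5)(3 10)(4 7)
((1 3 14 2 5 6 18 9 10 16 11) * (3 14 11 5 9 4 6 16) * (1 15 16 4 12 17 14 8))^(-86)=((1 8)(2 9 10 3 11 15 16 5 4 6 18 12 17 14))^(-86)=(2 17 18 4 16 11 10)(3 9 14 12 6 5 15)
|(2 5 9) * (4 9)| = 4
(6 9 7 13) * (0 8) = [8, 1, 2, 3, 4, 5, 9, 13, 0, 7, 10, 11, 12, 6] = (0 8)(6 9 7 13)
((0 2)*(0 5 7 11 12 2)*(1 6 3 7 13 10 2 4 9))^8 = ((1 6 3 7 11 12 4 9)(2 5 13 10))^8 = (13)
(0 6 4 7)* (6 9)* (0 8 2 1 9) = (1 9 6 4 7 8 2) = [0, 9, 1, 3, 7, 5, 4, 8, 2, 6]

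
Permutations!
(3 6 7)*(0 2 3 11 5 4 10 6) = (0 2 3)(4 10 6 7 11 5) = [2, 1, 3, 0, 10, 4, 7, 11, 8, 9, 6, 5]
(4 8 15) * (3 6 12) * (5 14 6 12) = [0, 1, 2, 12, 8, 14, 5, 7, 15, 9, 10, 11, 3, 13, 6, 4] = (3 12)(4 8 15)(5 14 6)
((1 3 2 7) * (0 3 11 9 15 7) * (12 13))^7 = ((0 3 2)(1 11 9 15 7)(12 13))^7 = (0 3 2)(1 9 7 11 15)(12 13)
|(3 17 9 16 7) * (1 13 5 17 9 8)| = 20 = |(1 13 5 17 8)(3 9 16 7)|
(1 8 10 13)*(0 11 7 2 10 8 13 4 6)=(0 11 7 2 10 4 6)(1 13)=[11, 13, 10, 3, 6, 5, 0, 2, 8, 9, 4, 7, 12, 1]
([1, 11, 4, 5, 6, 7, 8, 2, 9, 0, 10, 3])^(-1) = (0 9 8 6 4 2 7 5 3 11 1)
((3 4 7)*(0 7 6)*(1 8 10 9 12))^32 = ((0 7 3 4 6)(1 8 10 9 12))^32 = (0 3 6 7 4)(1 10 12 8 9)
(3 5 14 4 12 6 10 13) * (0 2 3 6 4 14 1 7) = (14)(0 2 3 5 1 7)(4 12)(6 10 13) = [2, 7, 3, 5, 12, 1, 10, 0, 8, 9, 13, 11, 4, 6, 14]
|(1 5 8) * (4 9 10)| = 3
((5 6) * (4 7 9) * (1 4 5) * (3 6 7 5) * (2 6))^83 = (1 7 2 4 9 6 5 3)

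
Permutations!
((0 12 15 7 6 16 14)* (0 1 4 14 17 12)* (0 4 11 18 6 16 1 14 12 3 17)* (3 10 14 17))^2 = ((0 4 12 15 7 16)(1 11 18 6)(10 14 17))^2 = (0 12 7)(1 18)(4 15 16)(6 11)(10 17 14)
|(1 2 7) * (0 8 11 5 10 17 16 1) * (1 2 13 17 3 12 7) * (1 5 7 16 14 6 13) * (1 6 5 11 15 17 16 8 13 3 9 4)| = 12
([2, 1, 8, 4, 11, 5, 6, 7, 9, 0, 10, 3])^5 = (0 2 8 9)(3 11 4)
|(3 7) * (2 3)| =3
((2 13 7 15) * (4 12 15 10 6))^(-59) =((2 13 7 10 6 4 12 15))^(-59) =(2 4 7 15 6 13 12 10)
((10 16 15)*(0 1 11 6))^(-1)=((0 1 11 6)(10 16 15))^(-1)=(0 6 11 1)(10 15 16)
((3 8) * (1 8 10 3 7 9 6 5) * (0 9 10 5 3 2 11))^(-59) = (0 7 3 11 8 6 2 1 9 10 5)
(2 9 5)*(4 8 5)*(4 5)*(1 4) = (1 4 8)(2 9 5) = [0, 4, 9, 3, 8, 2, 6, 7, 1, 5]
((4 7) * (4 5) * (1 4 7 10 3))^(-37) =((1 4 10 3)(5 7))^(-37) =(1 3 10 4)(5 7)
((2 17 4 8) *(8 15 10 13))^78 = (2 17 4 15 10 13 8)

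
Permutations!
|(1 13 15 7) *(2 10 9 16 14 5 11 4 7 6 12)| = 14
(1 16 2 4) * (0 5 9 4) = (0 5 9 4 1 16 2) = [5, 16, 0, 3, 1, 9, 6, 7, 8, 4, 10, 11, 12, 13, 14, 15, 2]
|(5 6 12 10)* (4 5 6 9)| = |(4 5 9)(6 12 10)| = 3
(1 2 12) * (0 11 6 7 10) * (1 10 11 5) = (0 5 1 2 12 10)(6 7 11) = [5, 2, 12, 3, 4, 1, 7, 11, 8, 9, 0, 6, 10]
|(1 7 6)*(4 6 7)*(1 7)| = |(1 4 6 7)| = 4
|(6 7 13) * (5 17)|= |(5 17)(6 7 13)|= 6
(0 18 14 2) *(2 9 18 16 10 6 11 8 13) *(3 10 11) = (0 16 11 8 13 2)(3 10 6)(9 18 14) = [16, 1, 0, 10, 4, 5, 3, 7, 13, 18, 6, 8, 12, 2, 9, 15, 11, 17, 14]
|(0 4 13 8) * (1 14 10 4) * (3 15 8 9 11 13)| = |(0 1 14 10 4 3 15 8)(9 11 13)| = 24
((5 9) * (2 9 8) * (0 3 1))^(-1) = ((0 3 1)(2 9 5 8))^(-1) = (0 1 3)(2 8 5 9)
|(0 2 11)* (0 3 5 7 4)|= |(0 2 11 3 5 7 4)|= 7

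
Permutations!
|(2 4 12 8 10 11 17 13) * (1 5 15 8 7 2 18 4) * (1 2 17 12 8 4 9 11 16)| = 7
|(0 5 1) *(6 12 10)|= 3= |(0 5 1)(6 12 10)|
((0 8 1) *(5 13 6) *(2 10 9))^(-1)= ((0 8 1)(2 10 9)(5 13 6))^(-1)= (0 1 8)(2 9 10)(5 6 13)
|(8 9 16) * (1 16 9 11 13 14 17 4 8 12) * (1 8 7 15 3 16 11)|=12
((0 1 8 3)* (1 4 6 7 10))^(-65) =((0 4 6 7 10 1 8 3))^(-65) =(0 3 8 1 10 7 6 4)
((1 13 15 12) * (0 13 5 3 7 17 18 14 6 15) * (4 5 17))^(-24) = (1 6 17 15 18 12 14)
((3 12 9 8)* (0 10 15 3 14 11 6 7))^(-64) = (0 15 12 8 11 7 10 3 9 14 6)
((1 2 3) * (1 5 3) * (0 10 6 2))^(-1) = (0 1 2 6 10)(3 5)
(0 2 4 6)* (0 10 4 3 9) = (0 2 3 9)(4 6 10) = [2, 1, 3, 9, 6, 5, 10, 7, 8, 0, 4]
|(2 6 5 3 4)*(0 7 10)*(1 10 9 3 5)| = 9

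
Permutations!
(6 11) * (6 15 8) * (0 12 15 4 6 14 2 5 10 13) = (0 12 15 8 14 2 5 10 13)(4 6 11) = [12, 1, 5, 3, 6, 10, 11, 7, 14, 9, 13, 4, 15, 0, 2, 8]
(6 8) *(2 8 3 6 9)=(2 8 9)(3 6)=[0, 1, 8, 6, 4, 5, 3, 7, 9, 2]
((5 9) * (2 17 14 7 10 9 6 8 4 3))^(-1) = ((2 17 14 7 10 9 5 6 8 4 3))^(-1) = (2 3 4 8 6 5 9 10 7 14 17)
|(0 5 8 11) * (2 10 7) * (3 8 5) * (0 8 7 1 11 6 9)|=10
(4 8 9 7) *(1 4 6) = (1 4 8 9 7 6) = [0, 4, 2, 3, 8, 5, 1, 6, 9, 7]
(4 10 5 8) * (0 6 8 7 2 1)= (0 6 8 4 10 5 7 2 1)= [6, 0, 1, 3, 10, 7, 8, 2, 4, 9, 5]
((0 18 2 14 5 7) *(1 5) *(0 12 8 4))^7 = (0 12 1 18 8 5 2 4 7 14)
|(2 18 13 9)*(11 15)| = |(2 18 13 9)(11 15)| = 4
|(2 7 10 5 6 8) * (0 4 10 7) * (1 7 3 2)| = |(0 4 10 5 6 8 1 7 3 2)| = 10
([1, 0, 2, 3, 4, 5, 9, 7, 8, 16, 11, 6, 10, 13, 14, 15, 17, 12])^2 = [0, 1, 2, 3, 4, 5, 16, 7, 8, 17, 6, 9, 11, 13, 14, 15, 12, 10]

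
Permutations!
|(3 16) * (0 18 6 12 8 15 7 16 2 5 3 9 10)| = 30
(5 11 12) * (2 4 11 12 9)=[0, 1, 4, 3, 11, 12, 6, 7, 8, 2, 10, 9, 5]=(2 4 11 9)(5 12)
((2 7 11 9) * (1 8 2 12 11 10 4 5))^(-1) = ((1 8 2 7 10 4 5)(9 12 11))^(-1) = (1 5 4 10 7 2 8)(9 11 12)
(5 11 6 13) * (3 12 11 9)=(3 12 11 6 13 5 9)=[0, 1, 2, 12, 4, 9, 13, 7, 8, 3, 10, 6, 11, 5]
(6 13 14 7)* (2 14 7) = (2 14)(6 13 7) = [0, 1, 14, 3, 4, 5, 13, 6, 8, 9, 10, 11, 12, 7, 2]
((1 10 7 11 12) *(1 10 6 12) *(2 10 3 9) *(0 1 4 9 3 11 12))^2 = (0 6 1)(2 7 11 9 10 12 4)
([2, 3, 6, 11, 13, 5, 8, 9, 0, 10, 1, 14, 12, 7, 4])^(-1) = [8, 10, 0, 1, 14, 5, 2, 13, 6, 7, 9, 3, 12, 4, 11]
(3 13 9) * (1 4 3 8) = (1 4 3 13 9 8) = [0, 4, 2, 13, 3, 5, 6, 7, 1, 8, 10, 11, 12, 9]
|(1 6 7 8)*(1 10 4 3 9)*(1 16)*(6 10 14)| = 12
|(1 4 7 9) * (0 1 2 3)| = |(0 1 4 7 9 2 3)| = 7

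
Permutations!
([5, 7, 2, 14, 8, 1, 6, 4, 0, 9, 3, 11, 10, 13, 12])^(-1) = [8, 5, 2, 10, 7, 0, 6, 1, 4, 9, 12, 11, 14, 13, 3]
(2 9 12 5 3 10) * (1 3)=(1 3 10 2 9 12 5)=[0, 3, 9, 10, 4, 1, 6, 7, 8, 12, 2, 11, 5]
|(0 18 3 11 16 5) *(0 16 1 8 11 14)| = 12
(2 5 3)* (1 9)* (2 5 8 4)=(1 9)(2 8 4)(3 5)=[0, 9, 8, 5, 2, 3, 6, 7, 4, 1]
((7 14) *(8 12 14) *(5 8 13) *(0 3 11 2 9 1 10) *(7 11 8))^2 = ((0 3 8 12 14 11 2 9 1 10)(5 7 13))^2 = (0 8 14 2 1)(3 12 11 9 10)(5 13 7)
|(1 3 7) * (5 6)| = |(1 3 7)(5 6)| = 6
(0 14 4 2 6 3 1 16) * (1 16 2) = (0 14 4 1 2 6 3 16) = [14, 2, 6, 16, 1, 5, 3, 7, 8, 9, 10, 11, 12, 13, 4, 15, 0]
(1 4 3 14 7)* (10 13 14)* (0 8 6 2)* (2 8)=[2, 4, 0, 10, 3, 5, 8, 1, 6, 9, 13, 11, 12, 14, 7]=(0 2)(1 4 3 10 13 14 7)(6 8)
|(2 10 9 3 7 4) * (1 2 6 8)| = |(1 2 10 9 3 7 4 6 8)| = 9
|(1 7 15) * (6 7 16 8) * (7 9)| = 7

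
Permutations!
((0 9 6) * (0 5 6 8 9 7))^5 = (0 7)(5 6)(8 9)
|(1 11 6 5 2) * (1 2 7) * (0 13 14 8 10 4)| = |(0 13 14 8 10 4)(1 11 6 5 7)| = 30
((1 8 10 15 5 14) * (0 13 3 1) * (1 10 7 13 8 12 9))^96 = (0 15 13)(3 8 5)(7 14 10)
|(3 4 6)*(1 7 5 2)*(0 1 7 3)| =15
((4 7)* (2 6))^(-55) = ((2 6)(4 7))^(-55) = (2 6)(4 7)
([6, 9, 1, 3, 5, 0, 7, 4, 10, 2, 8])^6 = [6, 1, 2, 3, 5, 0, 7, 4, 8, 9, 10]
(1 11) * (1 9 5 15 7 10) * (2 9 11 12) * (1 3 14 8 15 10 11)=(1 12 2 9 5 10 3 14 8 15 7 11)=[0, 12, 9, 14, 4, 10, 6, 11, 15, 5, 3, 1, 2, 13, 8, 7]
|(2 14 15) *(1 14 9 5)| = |(1 14 15 2 9 5)| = 6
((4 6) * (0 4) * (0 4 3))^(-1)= (0 3)(4 6)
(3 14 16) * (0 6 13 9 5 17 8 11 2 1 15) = (0 6 13 9 5 17 8 11 2 1 15)(3 14 16) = [6, 15, 1, 14, 4, 17, 13, 7, 11, 5, 10, 2, 12, 9, 16, 0, 3, 8]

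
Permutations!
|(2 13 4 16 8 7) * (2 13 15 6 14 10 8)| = |(2 15 6 14 10 8 7 13 4 16)| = 10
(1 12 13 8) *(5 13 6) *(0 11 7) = (0 11 7)(1 12 6 5 13 8) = [11, 12, 2, 3, 4, 13, 5, 0, 1, 9, 10, 7, 6, 8]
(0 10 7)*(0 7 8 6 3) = (0 10 8 6 3) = [10, 1, 2, 0, 4, 5, 3, 7, 6, 9, 8]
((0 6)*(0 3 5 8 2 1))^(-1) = ((0 6 3 5 8 2 1))^(-1) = (0 1 2 8 5 3 6)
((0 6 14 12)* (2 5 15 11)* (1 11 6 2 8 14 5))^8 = (0 2 1 11 8 14 12)(5 6 15)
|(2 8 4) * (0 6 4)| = 5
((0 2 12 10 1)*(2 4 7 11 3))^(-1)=(0 1 10 12 2 3 11 7 4)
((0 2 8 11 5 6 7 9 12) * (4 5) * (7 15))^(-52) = ((0 2 8 11 4 5 6 15 7 9 12))^(-52) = (0 11 6 9 2 4 15 12 8 5 7)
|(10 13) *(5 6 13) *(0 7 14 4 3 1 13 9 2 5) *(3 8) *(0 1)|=|(0 7 14 4 8 3)(1 13 10)(2 5 6 9)|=12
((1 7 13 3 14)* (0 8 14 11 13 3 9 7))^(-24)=(14)(3 11 13 9 7)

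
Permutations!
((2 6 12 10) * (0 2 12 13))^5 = ((0 2 6 13)(10 12))^5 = (0 2 6 13)(10 12)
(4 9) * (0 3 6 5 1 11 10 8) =(0 3 6 5 1 11 10 8)(4 9) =[3, 11, 2, 6, 9, 1, 5, 7, 0, 4, 8, 10]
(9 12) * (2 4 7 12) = (2 4 7 12 9) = [0, 1, 4, 3, 7, 5, 6, 12, 8, 2, 10, 11, 9]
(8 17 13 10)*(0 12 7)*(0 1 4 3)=(0 12 7 1 4 3)(8 17 13 10)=[12, 4, 2, 0, 3, 5, 6, 1, 17, 9, 8, 11, 7, 10, 14, 15, 16, 13]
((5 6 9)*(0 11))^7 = (0 11)(5 6 9)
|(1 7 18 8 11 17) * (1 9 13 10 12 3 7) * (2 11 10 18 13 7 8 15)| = 8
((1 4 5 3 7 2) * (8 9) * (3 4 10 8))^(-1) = (1 2 7 3 9 8 10)(4 5)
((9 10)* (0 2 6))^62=(10)(0 6 2)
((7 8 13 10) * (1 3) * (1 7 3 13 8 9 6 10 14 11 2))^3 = ((1 13 14 11 2)(3 7 9 6 10))^3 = (1 11 13 2 14)(3 6 7 10 9)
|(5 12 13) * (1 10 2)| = |(1 10 2)(5 12 13)| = 3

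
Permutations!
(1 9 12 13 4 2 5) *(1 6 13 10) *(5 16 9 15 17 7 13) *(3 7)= (1 15 17 3 7 13 4 2 16 9 12 10)(5 6)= [0, 15, 16, 7, 2, 6, 5, 13, 8, 12, 1, 11, 10, 4, 14, 17, 9, 3]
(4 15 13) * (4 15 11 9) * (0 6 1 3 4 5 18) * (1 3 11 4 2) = [6, 11, 1, 2, 4, 18, 3, 7, 8, 5, 10, 9, 12, 15, 14, 13, 16, 17, 0] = (0 6 3 2 1 11 9 5 18)(13 15)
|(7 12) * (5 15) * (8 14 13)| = |(5 15)(7 12)(8 14 13)| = 6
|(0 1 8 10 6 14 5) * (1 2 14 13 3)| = |(0 2 14 5)(1 8 10 6 13 3)| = 12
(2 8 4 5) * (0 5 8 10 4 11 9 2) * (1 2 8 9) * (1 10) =(0 5)(1 2)(4 9 8 11 10) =[5, 2, 1, 3, 9, 0, 6, 7, 11, 8, 4, 10]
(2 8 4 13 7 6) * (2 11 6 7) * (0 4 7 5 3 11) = (0 4 13 2 8 7 5 3 11 6) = [4, 1, 8, 11, 13, 3, 0, 5, 7, 9, 10, 6, 12, 2]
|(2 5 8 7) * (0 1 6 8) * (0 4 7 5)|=8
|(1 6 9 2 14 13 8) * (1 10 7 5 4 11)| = |(1 6 9 2 14 13 8 10 7 5 4 11)| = 12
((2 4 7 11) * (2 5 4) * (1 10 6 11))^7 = (11)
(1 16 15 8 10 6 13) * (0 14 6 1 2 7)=(0 14 6 13 2 7)(1 16 15 8 10)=[14, 16, 7, 3, 4, 5, 13, 0, 10, 9, 1, 11, 12, 2, 6, 8, 15]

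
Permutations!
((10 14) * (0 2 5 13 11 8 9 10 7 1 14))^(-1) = (0 10 9 8 11 13 5 2)(1 7 14)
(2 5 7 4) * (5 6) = (2 6 5 7 4) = [0, 1, 6, 3, 2, 7, 5, 4]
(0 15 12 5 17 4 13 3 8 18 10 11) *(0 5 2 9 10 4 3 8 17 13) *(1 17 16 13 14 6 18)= [15, 17, 9, 16, 0, 14, 18, 7, 1, 10, 11, 5, 2, 8, 6, 12, 13, 3, 4]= (0 15 12 2 9 10 11 5 14 6 18 4)(1 17 3 16 13 8)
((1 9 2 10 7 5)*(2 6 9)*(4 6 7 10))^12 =(10)(1 7 6 2 5 9 4)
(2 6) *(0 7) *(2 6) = (0 7) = [7, 1, 2, 3, 4, 5, 6, 0]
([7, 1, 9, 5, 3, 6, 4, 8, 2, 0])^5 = (9)(3 5 6 4)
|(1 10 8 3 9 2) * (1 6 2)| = |(1 10 8 3 9)(2 6)| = 10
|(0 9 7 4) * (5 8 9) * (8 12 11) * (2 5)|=9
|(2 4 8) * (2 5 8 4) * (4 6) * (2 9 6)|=|(2 9 6 4)(5 8)|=4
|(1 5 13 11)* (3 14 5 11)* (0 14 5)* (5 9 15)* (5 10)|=6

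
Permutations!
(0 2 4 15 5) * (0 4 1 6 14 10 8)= (0 2 1 6 14 10 8)(4 15 5)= [2, 6, 1, 3, 15, 4, 14, 7, 0, 9, 8, 11, 12, 13, 10, 5]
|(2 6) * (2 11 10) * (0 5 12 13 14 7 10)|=|(0 5 12 13 14 7 10 2 6 11)|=10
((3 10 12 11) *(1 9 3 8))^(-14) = (12)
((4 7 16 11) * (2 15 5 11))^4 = (2 4 15 7 5 16 11)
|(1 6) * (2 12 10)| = 6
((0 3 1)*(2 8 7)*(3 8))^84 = (8)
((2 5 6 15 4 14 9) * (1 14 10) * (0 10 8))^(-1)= (0 8 4 15 6 5 2 9 14 1 10)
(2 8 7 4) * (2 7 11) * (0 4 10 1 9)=(0 4 7 10 1 9)(2 8 11)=[4, 9, 8, 3, 7, 5, 6, 10, 11, 0, 1, 2]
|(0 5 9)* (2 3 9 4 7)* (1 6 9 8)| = 10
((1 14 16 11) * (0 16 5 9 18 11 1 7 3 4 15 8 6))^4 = (0 5 7 8 1 18 4)(3 6 14 11 15 16 9)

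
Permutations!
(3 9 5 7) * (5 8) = (3 9 8 5 7) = [0, 1, 2, 9, 4, 7, 6, 3, 5, 8]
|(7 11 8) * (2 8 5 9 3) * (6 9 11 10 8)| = |(2 6 9 3)(5 11)(7 10 8)| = 12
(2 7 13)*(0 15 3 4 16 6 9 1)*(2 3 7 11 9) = (0 15 7 13 3 4 16 6 2 11 9 1) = [15, 0, 11, 4, 16, 5, 2, 13, 8, 1, 10, 9, 12, 3, 14, 7, 6]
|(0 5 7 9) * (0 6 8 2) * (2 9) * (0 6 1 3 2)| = 6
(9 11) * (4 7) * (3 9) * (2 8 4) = [0, 1, 8, 9, 7, 5, 6, 2, 4, 11, 10, 3] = (2 8 4 7)(3 9 11)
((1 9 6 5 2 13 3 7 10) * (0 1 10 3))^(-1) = ((0 1 9 6 5 2 13)(3 7))^(-1) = (0 13 2 5 6 9 1)(3 7)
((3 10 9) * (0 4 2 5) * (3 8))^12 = (10)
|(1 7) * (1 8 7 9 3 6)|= |(1 9 3 6)(7 8)|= 4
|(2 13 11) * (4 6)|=|(2 13 11)(4 6)|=6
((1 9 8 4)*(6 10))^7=((1 9 8 4)(6 10))^7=(1 4 8 9)(6 10)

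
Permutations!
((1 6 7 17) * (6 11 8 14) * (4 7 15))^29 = (1 8 6 4 17 11 14 15 7)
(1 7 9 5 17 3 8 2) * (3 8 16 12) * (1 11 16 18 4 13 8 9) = (1 7)(2 11 16 12 3 18 4 13 8)(5 17 9) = [0, 7, 11, 18, 13, 17, 6, 1, 2, 5, 10, 16, 3, 8, 14, 15, 12, 9, 4]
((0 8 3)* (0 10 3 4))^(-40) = (10)(0 4 8)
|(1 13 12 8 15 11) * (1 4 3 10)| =|(1 13 12 8 15 11 4 3 10)| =9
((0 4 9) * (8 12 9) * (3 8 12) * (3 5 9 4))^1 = (0 3 8 5 9)(4 12)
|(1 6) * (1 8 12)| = 4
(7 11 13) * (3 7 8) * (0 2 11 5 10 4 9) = [2, 1, 11, 7, 9, 10, 6, 5, 3, 0, 4, 13, 12, 8] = (0 2 11 13 8 3 7 5 10 4 9)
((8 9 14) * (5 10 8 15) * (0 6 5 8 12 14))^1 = (0 6 5 10 12 14 15 8 9)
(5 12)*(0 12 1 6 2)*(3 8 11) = (0 12 5 1 6 2)(3 8 11) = [12, 6, 0, 8, 4, 1, 2, 7, 11, 9, 10, 3, 5]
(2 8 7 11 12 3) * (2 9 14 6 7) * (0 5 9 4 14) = (0 5 9)(2 8)(3 4 14 6 7 11 12) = [5, 1, 8, 4, 14, 9, 7, 11, 2, 0, 10, 12, 3, 13, 6]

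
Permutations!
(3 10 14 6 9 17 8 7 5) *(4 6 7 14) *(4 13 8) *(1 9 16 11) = (1 9 17 4 6 16 11)(3 10 13 8 14 7 5) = [0, 9, 2, 10, 6, 3, 16, 5, 14, 17, 13, 1, 12, 8, 7, 15, 11, 4]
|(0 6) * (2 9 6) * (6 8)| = |(0 2 9 8 6)| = 5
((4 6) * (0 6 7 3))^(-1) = ((0 6 4 7 3))^(-1) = (0 3 7 4 6)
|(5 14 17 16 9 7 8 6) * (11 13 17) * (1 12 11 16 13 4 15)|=|(1 12 11 4 15)(5 14 16 9 7 8 6)(13 17)|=70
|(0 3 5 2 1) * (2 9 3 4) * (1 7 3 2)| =|(0 4 1)(2 7 3 5 9)| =15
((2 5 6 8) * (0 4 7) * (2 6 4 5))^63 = ((0 5 4 7)(6 8))^63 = (0 7 4 5)(6 8)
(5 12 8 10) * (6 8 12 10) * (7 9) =(12)(5 10)(6 8)(7 9) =[0, 1, 2, 3, 4, 10, 8, 9, 6, 7, 5, 11, 12]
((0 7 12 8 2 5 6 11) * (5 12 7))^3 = ((0 5 6 11)(2 12 8))^3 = (12)(0 11 6 5)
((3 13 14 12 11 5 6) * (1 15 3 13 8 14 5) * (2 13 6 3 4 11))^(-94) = (1 4)(2 8 13 14 5 12 3)(11 15)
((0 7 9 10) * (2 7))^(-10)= (10)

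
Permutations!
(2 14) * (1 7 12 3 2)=[0, 7, 14, 2, 4, 5, 6, 12, 8, 9, 10, 11, 3, 13, 1]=(1 7 12 3 2 14)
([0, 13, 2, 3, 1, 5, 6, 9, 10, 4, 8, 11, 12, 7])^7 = (1 7 4 13 9)(8 10)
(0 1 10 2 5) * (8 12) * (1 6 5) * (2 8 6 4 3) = (0 4 3 2 1 10 8 12 6 5) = [4, 10, 1, 2, 3, 0, 5, 7, 12, 9, 8, 11, 6]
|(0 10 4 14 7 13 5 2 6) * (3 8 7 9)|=12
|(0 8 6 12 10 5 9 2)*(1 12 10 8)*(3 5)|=|(0 1 12 8 6 10 3 5 9 2)|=10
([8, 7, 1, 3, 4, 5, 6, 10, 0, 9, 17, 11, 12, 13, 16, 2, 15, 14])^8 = (17)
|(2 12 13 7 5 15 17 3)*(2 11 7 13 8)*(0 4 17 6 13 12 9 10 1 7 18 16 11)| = 132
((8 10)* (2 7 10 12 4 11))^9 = ((2 7 10 8 12 4 11))^9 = (2 10 12 11 7 8 4)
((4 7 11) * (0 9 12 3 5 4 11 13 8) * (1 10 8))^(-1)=((0 9 12 3 5 4 7 13 1 10 8))^(-1)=(0 8 10 1 13 7 4 5 3 12 9)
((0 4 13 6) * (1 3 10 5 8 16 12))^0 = (16)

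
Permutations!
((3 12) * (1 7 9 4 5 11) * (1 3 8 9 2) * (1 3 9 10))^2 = ((1 7 2 3 12 8 10)(4 5 11 9))^2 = (1 2 12 10 7 3 8)(4 11)(5 9)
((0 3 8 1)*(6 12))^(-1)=((0 3 8 1)(6 12))^(-1)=(0 1 8 3)(6 12)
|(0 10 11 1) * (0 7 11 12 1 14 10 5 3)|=|(0 5 3)(1 7 11 14 10 12)|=6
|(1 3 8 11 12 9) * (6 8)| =7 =|(1 3 6 8 11 12 9)|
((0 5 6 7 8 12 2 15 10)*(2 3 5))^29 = (0 2 15 10)(3 12 8 7 6 5)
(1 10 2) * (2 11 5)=(1 10 11 5 2)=[0, 10, 1, 3, 4, 2, 6, 7, 8, 9, 11, 5]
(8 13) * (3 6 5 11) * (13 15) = (3 6 5 11)(8 15 13) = [0, 1, 2, 6, 4, 11, 5, 7, 15, 9, 10, 3, 12, 8, 14, 13]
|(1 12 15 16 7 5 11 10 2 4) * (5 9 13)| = 12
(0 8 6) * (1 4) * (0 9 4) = (0 8 6 9 4 1) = [8, 0, 2, 3, 1, 5, 9, 7, 6, 4]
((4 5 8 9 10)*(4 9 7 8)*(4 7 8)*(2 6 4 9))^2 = (2 4 7 10 6 5 9)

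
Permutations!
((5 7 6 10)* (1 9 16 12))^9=(1 9 16 12)(5 7 6 10)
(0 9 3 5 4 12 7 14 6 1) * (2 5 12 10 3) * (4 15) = [9, 0, 5, 12, 10, 15, 1, 14, 8, 2, 3, 11, 7, 13, 6, 4] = (0 9 2 5 15 4 10 3 12 7 14 6 1)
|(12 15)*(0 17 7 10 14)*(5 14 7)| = 4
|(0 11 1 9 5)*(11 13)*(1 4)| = |(0 13 11 4 1 9 5)| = 7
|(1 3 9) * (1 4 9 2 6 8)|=10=|(1 3 2 6 8)(4 9)|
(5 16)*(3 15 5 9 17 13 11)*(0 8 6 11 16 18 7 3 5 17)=(0 8 6 11 5 18 7 3 15 17 13 16 9)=[8, 1, 2, 15, 4, 18, 11, 3, 6, 0, 10, 5, 12, 16, 14, 17, 9, 13, 7]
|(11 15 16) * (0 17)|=6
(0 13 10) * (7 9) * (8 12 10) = (0 13 8 12 10)(7 9) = [13, 1, 2, 3, 4, 5, 6, 9, 12, 7, 0, 11, 10, 8]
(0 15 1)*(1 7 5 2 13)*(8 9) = (0 15 7 5 2 13 1)(8 9) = [15, 0, 13, 3, 4, 2, 6, 5, 9, 8, 10, 11, 12, 1, 14, 7]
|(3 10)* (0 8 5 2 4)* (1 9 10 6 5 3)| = 21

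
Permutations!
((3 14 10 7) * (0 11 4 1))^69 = ((0 11 4 1)(3 14 10 7))^69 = (0 11 4 1)(3 14 10 7)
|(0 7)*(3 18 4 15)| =4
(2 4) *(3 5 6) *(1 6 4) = [0, 6, 1, 5, 2, 4, 3] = (1 6 3 5 4 2)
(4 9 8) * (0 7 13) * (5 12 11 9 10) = [7, 1, 2, 3, 10, 12, 6, 13, 4, 8, 5, 9, 11, 0] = (0 7 13)(4 10 5 12 11 9 8)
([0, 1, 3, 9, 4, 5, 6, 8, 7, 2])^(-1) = [0, 1, 9, 2, 4, 5, 6, 8, 7, 3]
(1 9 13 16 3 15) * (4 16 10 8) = (1 9 13 10 8 4 16 3 15) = [0, 9, 2, 15, 16, 5, 6, 7, 4, 13, 8, 11, 12, 10, 14, 1, 3]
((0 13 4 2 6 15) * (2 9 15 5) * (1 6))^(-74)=(0 13 4 9 15)(1 5)(2 6)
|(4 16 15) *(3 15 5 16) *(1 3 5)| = 6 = |(1 3 15 4 5 16)|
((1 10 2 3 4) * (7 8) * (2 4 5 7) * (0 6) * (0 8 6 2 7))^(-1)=(0 5 3 2)(1 4 10)(6 7 8)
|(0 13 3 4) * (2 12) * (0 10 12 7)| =8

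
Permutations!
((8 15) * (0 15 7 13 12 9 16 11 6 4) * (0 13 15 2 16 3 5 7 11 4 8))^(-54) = (0 2 16 4 13 12 9 3 5 7 15)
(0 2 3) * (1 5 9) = [2, 5, 3, 0, 4, 9, 6, 7, 8, 1] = (0 2 3)(1 5 9)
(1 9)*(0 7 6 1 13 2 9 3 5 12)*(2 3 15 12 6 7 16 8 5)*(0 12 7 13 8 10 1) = (0 16 10 1 15 7 13 3 2 9 8 5 6) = [16, 15, 9, 2, 4, 6, 0, 13, 5, 8, 1, 11, 12, 3, 14, 7, 10]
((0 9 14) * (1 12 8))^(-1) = ((0 9 14)(1 12 8))^(-1) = (0 14 9)(1 8 12)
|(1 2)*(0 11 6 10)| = 4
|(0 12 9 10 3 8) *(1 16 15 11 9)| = 10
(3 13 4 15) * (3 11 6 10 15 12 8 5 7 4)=(3 13)(4 12 8 5 7)(6 10 15 11)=[0, 1, 2, 13, 12, 7, 10, 4, 5, 9, 15, 6, 8, 3, 14, 11]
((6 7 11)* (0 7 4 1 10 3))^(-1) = (0 3 10 1 4 6 11 7)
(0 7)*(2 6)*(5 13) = (0 7)(2 6)(5 13) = [7, 1, 6, 3, 4, 13, 2, 0, 8, 9, 10, 11, 12, 5]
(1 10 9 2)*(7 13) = [0, 10, 1, 3, 4, 5, 6, 13, 8, 2, 9, 11, 12, 7] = (1 10 9 2)(7 13)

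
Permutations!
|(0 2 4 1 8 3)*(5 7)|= 6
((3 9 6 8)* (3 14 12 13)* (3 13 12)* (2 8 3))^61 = (2 8 14)(3 9 6)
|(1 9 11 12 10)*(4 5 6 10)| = 8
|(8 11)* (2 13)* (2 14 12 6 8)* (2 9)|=|(2 13 14 12 6 8 11 9)|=8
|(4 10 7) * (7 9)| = 4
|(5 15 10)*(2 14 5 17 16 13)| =|(2 14 5 15 10 17 16 13)| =8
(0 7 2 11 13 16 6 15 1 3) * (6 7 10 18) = (0 10 18 6 15 1 3)(2 11 13 16 7) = [10, 3, 11, 0, 4, 5, 15, 2, 8, 9, 18, 13, 12, 16, 14, 1, 7, 17, 6]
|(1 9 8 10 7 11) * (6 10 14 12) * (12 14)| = 8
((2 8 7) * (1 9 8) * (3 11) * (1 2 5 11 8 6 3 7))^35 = (5 7 11)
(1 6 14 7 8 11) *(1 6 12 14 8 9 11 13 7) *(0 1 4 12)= (0 1)(4 12 14)(6 8 13 7 9 11)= [1, 0, 2, 3, 12, 5, 8, 9, 13, 11, 10, 6, 14, 7, 4]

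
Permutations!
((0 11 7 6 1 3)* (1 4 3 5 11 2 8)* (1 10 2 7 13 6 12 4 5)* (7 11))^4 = (0 5 3 6 4 13 12 11 7)(2 8 10)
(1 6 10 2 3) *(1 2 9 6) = (2 3)(6 10 9) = [0, 1, 3, 2, 4, 5, 10, 7, 8, 6, 9]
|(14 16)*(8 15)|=2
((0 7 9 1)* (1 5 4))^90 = (9)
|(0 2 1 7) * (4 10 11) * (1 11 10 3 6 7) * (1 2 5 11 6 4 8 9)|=18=|(0 5 11 8 9 1 2 6 7)(3 4)|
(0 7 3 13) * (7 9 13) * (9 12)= (0 12 9 13)(3 7)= [12, 1, 2, 7, 4, 5, 6, 3, 8, 13, 10, 11, 9, 0]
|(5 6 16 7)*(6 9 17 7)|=4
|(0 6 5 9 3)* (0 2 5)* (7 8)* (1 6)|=12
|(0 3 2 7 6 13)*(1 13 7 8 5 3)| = 12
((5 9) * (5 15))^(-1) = ((5 9 15))^(-1) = (5 15 9)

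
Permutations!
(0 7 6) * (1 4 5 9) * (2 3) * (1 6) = (0 7 1 4 5 9 6)(2 3) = [7, 4, 3, 2, 5, 9, 0, 1, 8, 6]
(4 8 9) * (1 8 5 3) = (1 8 9 4 5 3) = [0, 8, 2, 1, 5, 3, 6, 7, 9, 4]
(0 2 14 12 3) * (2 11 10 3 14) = [11, 1, 2, 0, 4, 5, 6, 7, 8, 9, 3, 10, 14, 13, 12] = (0 11 10 3)(12 14)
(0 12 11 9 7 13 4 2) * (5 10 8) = (0 12 11 9 7 13 4 2)(5 10 8) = [12, 1, 0, 3, 2, 10, 6, 13, 5, 7, 8, 9, 11, 4]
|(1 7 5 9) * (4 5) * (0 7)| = |(0 7 4 5 9 1)| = 6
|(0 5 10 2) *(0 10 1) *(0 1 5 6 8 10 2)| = |(0 6 8 10)| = 4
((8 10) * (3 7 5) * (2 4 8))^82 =(2 8)(3 7 5)(4 10)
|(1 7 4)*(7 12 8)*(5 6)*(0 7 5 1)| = |(0 7 4)(1 12 8 5 6)| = 15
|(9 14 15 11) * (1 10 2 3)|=4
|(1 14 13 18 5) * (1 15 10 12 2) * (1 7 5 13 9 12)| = |(1 14 9 12 2 7 5 15 10)(13 18)| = 18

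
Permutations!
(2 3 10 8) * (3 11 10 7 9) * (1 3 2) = (1 3 7 9 2 11 10 8) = [0, 3, 11, 7, 4, 5, 6, 9, 1, 2, 8, 10]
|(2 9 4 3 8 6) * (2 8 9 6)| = |(2 6 8)(3 9 4)| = 3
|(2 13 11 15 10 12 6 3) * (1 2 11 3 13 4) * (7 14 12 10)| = 24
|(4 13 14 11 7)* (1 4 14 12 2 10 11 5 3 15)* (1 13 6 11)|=|(1 4 6 11 7 14 5 3 15 13 12 2 10)|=13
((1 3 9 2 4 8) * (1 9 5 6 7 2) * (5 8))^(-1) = ((1 3 8 9)(2 4 5 6 7))^(-1) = (1 9 8 3)(2 7 6 5 4)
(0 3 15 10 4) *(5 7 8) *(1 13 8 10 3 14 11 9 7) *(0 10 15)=(0 14 11 9 7 15 3)(1 13 8 5)(4 10)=[14, 13, 2, 0, 10, 1, 6, 15, 5, 7, 4, 9, 12, 8, 11, 3]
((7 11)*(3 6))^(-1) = ((3 6)(7 11))^(-1) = (3 6)(7 11)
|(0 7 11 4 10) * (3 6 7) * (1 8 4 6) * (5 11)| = 12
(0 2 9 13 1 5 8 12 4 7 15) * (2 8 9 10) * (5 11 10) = (0 8 12 4 7 15)(1 11 10 2 5 9 13) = [8, 11, 5, 3, 7, 9, 6, 15, 12, 13, 2, 10, 4, 1, 14, 0]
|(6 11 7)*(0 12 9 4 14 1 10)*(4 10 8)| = 12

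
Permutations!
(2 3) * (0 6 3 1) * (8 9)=(0 6 3 2 1)(8 9)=[6, 0, 1, 2, 4, 5, 3, 7, 9, 8]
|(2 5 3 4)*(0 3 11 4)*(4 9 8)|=6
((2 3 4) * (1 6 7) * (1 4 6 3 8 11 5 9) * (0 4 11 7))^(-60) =((0 4 2 8 7 11 5 9 1 3 6))^(-60) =(0 5 4 9 2 1 8 3 7 6 11)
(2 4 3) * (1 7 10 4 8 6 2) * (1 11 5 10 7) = (2 8 6)(3 11 5 10 4) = [0, 1, 8, 11, 3, 10, 2, 7, 6, 9, 4, 5]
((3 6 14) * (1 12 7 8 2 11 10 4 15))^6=((1 12 7 8 2 11 10 4 15)(3 6 14))^6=(1 10 8)(2 12 4)(7 15 11)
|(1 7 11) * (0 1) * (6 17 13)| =|(0 1 7 11)(6 17 13)| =12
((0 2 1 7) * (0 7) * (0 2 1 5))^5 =(7)(0 1 2 5)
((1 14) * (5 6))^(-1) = (1 14)(5 6)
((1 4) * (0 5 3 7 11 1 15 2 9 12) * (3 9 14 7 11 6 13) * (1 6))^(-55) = (0 5 9 12)(1 7 14 2 15 4)(3 11 6 13)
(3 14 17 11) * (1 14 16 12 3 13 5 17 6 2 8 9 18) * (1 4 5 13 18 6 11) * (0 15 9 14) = (0 15 9 6 2 8 14 11 18 4 5 17 1)(3 16 12) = [15, 0, 8, 16, 5, 17, 2, 7, 14, 6, 10, 18, 3, 13, 11, 9, 12, 1, 4]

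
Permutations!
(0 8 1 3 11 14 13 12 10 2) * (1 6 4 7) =(0 8 6 4 7 1 3 11 14 13 12 10 2) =[8, 3, 0, 11, 7, 5, 4, 1, 6, 9, 2, 14, 10, 12, 13]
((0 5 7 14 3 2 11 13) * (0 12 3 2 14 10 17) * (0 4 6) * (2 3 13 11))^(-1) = (0 6 4 17 10 7 5)(3 14)(12 13)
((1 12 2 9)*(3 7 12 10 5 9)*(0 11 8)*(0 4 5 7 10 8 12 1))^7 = (0 1 12 4 3 9 7 11 8 2 5 10)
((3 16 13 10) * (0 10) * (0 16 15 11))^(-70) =(16)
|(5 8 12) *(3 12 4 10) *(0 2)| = 6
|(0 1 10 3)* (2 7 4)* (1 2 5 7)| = |(0 2 1 10 3)(4 5 7)| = 15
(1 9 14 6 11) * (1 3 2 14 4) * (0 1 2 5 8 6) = (0 1 9 4 2 14)(3 5 8 6 11) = [1, 9, 14, 5, 2, 8, 11, 7, 6, 4, 10, 3, 12, 13, 0]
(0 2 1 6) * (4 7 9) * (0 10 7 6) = (0 2 1)(4 6 10 7 9) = [2, 0, 1, 3, 6, 5, 10, 9, 8, 4, 7]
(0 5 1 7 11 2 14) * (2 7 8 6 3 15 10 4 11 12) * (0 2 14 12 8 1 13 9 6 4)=[5, 1, 12, 15, 11, 13, 3, 8, 4, 6, 0, 7, 14, 9, 2, 10]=(0 5 13 9 6 3 15 10)(2 12 14)(4 11 7 8)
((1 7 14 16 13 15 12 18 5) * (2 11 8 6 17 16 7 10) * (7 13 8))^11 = (18)(6 8 16 17)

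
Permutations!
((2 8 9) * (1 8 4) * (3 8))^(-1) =(1 4 2 9 8 3)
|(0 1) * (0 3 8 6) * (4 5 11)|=15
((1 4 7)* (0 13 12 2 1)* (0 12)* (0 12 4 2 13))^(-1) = (1 2)(4 7)(12 13)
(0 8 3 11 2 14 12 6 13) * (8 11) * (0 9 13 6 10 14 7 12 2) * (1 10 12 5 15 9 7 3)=(0 11)(1 10 14 2 3 8)(5 15 9 13 7)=[11, 10, 3, 8, 4, 15, 6, 5, 1, 13, 14, 0, 12, 7, 2, 9]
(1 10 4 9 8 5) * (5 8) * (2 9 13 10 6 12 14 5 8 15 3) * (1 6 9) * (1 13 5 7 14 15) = [0, 9, 13, 2, 5, 6, 12, 14, 1, 8, 4, 11, 15, 10, 7, 3] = (1 9 8)(2 13 10 4 5 6 12 15 3)(7 14)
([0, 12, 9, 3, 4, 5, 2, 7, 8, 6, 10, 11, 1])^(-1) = [0, 12, 6, 3, 4, 5, 9, 7, 8, 2, 10, 11, 1]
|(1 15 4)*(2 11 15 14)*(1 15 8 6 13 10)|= |(1 14 2 11 8 6 13 10)(4 15)|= 8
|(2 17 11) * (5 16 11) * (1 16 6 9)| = |(1 16 11 2 17 5 6 9)| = 8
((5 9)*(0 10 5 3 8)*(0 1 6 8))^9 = ((0 10 5 9 3)(1 6 8))^9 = (0 3 9 5 10)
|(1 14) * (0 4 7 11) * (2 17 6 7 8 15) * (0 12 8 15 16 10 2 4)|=|(1 14)(2 17 6 7 11 12 8 16 10)(4 15)|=18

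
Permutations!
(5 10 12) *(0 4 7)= (0 4 7)(5 10 12)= [4, 1, 2, 3, 7, 10, 6, 0, 8, 9, 12, 11, 5]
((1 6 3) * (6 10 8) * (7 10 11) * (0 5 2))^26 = ((0 5 2)(1 11 7 10 8 6 3))^26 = (0 2 5)(1 6 10 11 3 8 7)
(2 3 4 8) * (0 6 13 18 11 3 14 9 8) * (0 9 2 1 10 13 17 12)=[6, 10, 14, 4, 9, 5, 17, 7, 1, 8, 13, 3, 0, 18, 2, 15, 16, 12, 11]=(0 6 17 12)(1 10 13 18 11 3 4 9 8)(2 14)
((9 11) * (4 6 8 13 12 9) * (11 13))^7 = ((4 6 8 11)(9 13 12))^7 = (4 11 8 6)(9 13 12)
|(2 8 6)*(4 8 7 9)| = |(2 7 9 4 8 6)| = 6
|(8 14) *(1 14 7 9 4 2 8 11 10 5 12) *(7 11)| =|(1 14 7 9 4 2 8 11 10 5 12)| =11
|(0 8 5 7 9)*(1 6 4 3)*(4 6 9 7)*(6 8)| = 8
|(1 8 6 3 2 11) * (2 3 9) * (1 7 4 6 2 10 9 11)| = 12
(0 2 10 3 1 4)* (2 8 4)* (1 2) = (0 8 4)(2 10 3) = [8, 1, 10, 2, 0, 5, 6, 7, 4, 9, 3]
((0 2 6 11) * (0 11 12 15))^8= (0 12 2 15 6)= ((0 2 6 12 15))^8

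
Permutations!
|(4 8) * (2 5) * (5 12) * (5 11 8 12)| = 4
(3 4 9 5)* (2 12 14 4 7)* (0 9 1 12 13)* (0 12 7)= (0 9 5 3)(1 7 2 13 12 14 4)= [9, 7, 13, 0, 1, 3, 6, 2, 8, 5, 10, 11, 14, 12, 4]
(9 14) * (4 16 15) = (4 16 15)(9 14) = [0, 1, 2, 3, 16, 5, 6, 7, 8, 14, 10, 11, 12, 13, 9, 4, 15]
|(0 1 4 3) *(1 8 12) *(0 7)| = 7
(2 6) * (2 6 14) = [0, 1, 14, 3, 4, 5, 6, 7, 8, 9, 10, 11, 12, 13, 2] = (2 14)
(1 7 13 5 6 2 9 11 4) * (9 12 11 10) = [0, 7, 12, 3, 1, 6, 2, 13, 8, 10, 9, 4, 11, 5] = (1 7 13 5 6 2 12 11 4)(9 10)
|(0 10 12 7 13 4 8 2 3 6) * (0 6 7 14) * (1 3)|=28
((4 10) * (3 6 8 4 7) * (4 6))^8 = ((3 4 10 7)(6 8))^8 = (10)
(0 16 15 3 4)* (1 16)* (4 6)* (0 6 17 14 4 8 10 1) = (1 16 15 3 17 14 4 6 8 10) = [0, 16, 2, 17, 6, 5, 8, 7, 10, 9, 1, 11, 12, 13, 4, 3, 15, 14]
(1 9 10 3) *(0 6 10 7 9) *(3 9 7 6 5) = (0 5 3 1)(6 10 9) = [5, 0, 2, 1, 4, 3, 10, 7, 8, 6, 9]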